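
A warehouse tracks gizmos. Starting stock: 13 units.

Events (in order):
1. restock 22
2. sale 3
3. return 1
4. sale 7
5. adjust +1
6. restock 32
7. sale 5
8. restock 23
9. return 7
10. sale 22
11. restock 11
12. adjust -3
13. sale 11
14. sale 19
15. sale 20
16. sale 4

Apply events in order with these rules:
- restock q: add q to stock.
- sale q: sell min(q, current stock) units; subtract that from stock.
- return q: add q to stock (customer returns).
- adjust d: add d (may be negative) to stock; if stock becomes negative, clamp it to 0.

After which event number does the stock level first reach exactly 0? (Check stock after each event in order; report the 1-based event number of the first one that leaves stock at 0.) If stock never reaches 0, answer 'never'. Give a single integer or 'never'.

Answer: never

Derivation:
Processing events:
Start: stock = 13
  Event 1 (restock 22): 13 + 22 = 35
  Event 2 (sale 3): sell min(3,35)=3. stock: 35 - 3 = 32. total_sold = 3
  Event 3 (return 1): 32 + 1 = 33
  Event 4 (sale 7): sell min(7,33)=7. stock: 33 - 7 = 26. total_sold = 10
  Event 5 (adjust +1): 26 + 1 = 27
  Event 6 (restock 32): 27 + 32 = 59
  Event 7 (sale 5): sell min(5,59)=5. stock: 59 - 5 = 54. total_sold = 15
  Event 8 (restock 23): 54 + 23 = 77
  Event 9 (return 7): 77 + 7 = 84
  Event 10 (sale 22): sell min(22,84)=22. stock: 84 - 22 = 62. total_sold = 37
  Event 11 (restock 11): 62 + 11 = 73
  Event 12 (adjust -3): 73 + -3 = 70
  Event 13 (sale 11): sell min(11,70)=11. stock: 70 - 11 = 59. total_sold = 48
  Event 14 (sale 19): sell min(19,59)=19. stock: 59 - 19 = 40. total_sold = 67
  Event 15 (sale 20): sell min(20,40)=20. stock: 40 - 20 = 20. total_sold = 87
  Event 16 (sale 4): sell min(4,20)=4. stock: 20 - 4 = 16. total_sold = 91
Final: stock = 16, total_sold = 91

Stock never reaches 0.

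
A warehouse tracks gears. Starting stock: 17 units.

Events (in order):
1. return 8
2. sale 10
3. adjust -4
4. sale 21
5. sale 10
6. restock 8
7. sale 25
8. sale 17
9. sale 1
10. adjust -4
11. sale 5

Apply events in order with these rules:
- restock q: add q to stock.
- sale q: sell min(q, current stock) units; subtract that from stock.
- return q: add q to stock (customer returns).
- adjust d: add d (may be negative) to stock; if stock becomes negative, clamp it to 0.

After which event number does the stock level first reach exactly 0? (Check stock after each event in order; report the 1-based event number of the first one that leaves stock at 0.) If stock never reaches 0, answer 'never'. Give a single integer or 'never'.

Answer: 4

Derivation:
Processing events:
Start: stock = 17
  Event 1 (return 8): 17 + 8 = 25
  Event 2 (sale 10): sell min(10,25)=10. stock: 25 - 10 = 15. total_sold = 10
  Event 3 (adjust -4): 15 + -4 = 11
  Event 4 (sale 21): sell min(21,11)=11. stock: 11 - 11 = 0. total_sold = 21
  Event 5 (sale 10): sell min(10,0)=0. stock: 0 - 0 = 0. total_sold = 21
  Event 6 (restock 8): 0 + 8 = 8
  Event 7 (sale 25): sell min(25,8)=8. stock: 8 - 8 = 0. total_sold = 29
  Event 8 (sale 17): sell min(17,0)=0. stock: 0 - 0 = 0. total_sold = 29
  Event 9 (sale 1): sell min(1,0)=0. stock: 0 - 0 = 0. total_sold = 29
  Event 10 (adjust -4): 0 + -4 = 0 (clamped to 0)
  Event 11 (sale 5): sell min(5,0)=0. stock: 0 - 0 = 0. total_sold = 29
Final: stock = 0, total_sold = 29

First zero at event 4.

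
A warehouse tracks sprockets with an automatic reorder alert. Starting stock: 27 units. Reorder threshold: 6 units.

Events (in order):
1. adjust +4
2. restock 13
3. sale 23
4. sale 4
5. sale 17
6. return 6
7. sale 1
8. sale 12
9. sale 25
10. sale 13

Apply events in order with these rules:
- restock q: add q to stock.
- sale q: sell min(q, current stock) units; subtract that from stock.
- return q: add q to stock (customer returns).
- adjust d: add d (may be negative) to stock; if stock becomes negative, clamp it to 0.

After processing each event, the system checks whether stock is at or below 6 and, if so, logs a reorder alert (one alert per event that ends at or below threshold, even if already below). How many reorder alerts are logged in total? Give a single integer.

Processing events:
Start: stock = 27
  Event 1 (adjust +4): 27 + 4 = 31
  Event 2 (restock 13): 31 + 13 = 44
  Event 3 (sale 23): sell min(23,44)=23. stock: 44 - 23 = 21. total_sold = 23
  Event 4 (sale 4): sell min(4,21)=4. stock: 21 - 4 = 17. total_sold = 27
  Event 5 (sale 17): sell min(17,17)=17. stock: 17 - 17 = 0. total_sold = 44
  Event 6 (return 6): 0 + 6 = 6
  Event 7 (sale 1): sell min(1,6)=1. stock: 6 - 1 = 5. total_sold = 45
  Event 8 (sale 12): sell min(12,5)=5. stock: 5 - 5 = 0. total_sold = 50
  Event 9 (sale 25): sell min(25,0)=0. stock: 0 - 0 = 0. total_sold = 50
  Event 10 (sale 13): sell min(13,0)=0. stock: 0 - 0 = 0. total_sold = 50
Final: stock = 0, total_sold = 50

Checking against threshold 6:
  After event 1: stock=31 > 6
  After event 2: stock=44 > 6
  After event 3: stock=21 > 6
  After event 4: stock=17 > 6
  After event 5: stock=0 <= 6 -> ALERT
  After event 6: stock=6 <= 6 -> ALERT
  After event 7: stock=5 <= 6 -> ALERT
  After event 8: stock=0 <= 6 -> ALERT
  After event 9: stock=0 <= 6 -> ALERT
  After event 10: stock=0 <= 6 -> ALERT
Alert events: [5, 6, 7, 8, 9, 10]. Count = 6

Answer: 6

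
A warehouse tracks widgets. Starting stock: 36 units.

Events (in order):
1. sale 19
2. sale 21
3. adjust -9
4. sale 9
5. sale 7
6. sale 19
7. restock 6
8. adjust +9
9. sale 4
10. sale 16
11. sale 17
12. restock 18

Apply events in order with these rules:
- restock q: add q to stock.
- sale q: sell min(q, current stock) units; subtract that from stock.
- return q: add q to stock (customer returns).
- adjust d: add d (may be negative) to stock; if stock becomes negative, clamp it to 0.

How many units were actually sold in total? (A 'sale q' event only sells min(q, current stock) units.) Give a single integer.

Processing events:
Start: stock = 36
  Event 1 (sale 19): sell min(19,36)=19. stock: 36 - 19 = 17. total_sold = 19
  Event 2 (sale 21): sell min(21,17)=17. stock: 17 - 17 = 0. total_sold = 36
  Event 3 (adjust -9): 0 + -9 = 0 (clamped to 0)
  Event 4 (sale 9): sell min(9,0)=0. stock: 0 - 0 = 0. total_sold = 36
  Event 5 (sale 7): sell min(7,0)=0. stock: 0 - 0 = 0. total_sold = 36
  Event 6 (sale 19): sell min(19,0)=0. stock: 0 - 0 = 0. total_sold = 36
  Event 7 (restock 6): 0 + 6 = 6
  Event 8 (adjust +9): 6 + 9 = 15
  Event 9 (sale 4): sell min(4,15)=4. stock: 15 - 4 = 11. total_sold = 40
  Event 10 (sale 16): sell min(16,11)=11. stock: 11 - 11 = 0. total_sold = 51
  Event 11 (sale 17): sell min(17,0)=0. stock: 0 - 0 = 0. total_sold = 51
  Event 12 (restock 18): 0 + 18 = 18
Final: stock = 18, total_sold = 51

Answer: 51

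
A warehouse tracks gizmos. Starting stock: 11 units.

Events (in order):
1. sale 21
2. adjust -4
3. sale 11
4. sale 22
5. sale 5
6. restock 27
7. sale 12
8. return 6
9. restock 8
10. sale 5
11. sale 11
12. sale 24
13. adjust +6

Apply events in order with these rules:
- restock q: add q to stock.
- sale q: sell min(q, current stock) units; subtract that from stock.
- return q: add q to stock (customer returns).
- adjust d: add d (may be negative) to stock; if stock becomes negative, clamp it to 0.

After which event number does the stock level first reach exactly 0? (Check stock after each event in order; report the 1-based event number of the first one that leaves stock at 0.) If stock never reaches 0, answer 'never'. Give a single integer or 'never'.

Processing events:
Start: stock = 11
  Event 1 (sale 21): sell min(21,11)=11. stock: 11 - 11 = 0. total_sold = 11
  Event 2 (adjust -4): 0 + -4 = 0 (clamped to 0)
  Event 3 (sale 11): sell min(11,0)=0. stock: 0 - 0 = 0. total_sold = 11
  Event 4 (sale 22): sell min(22,0)=0. stock: 0 - 0 = 0. total_sold = 11
  Event 5 (sale 5): sell min(5,0)=0. stock: 0 - 0 = 0. total_sold = 11
  Event 6 (restock 27): 0 + 27 = 27
  Event 7 (sale 12): sell min(12,27)=12. stock: 27 - 12 = 15. total_sold = 23
  Event 8 (return 6): 15 + 6 = 21
  Event 9 (restock 8): 21 + 8 = 29
  Event 10 (sale 5): sell min(5,29)=5. stock: 29 - 5 = 24. total_sold = 28
  Event 11 (sale 11): sell min(11,24)=11. stock: 24 - 11 = 13. total_sold = 39
  Event 12 (sale 24): sell min(24,13)=13. stock: 13 - 13 = 0. total_sold = 52
  Event 13 (adjust +6): 0 + 6 = 6
Final: stock = 6, total_sold = 52

First zero at event 1.

Answer: 1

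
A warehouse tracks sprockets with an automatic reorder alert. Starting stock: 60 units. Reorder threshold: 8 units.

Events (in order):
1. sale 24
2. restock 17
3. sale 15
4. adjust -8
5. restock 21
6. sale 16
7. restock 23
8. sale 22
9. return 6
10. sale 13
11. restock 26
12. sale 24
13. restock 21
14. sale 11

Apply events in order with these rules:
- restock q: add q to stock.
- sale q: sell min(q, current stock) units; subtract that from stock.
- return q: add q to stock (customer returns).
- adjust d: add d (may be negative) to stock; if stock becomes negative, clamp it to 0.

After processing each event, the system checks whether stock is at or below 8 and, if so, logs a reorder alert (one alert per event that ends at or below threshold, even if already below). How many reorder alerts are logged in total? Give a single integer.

Answer: 0

Derivation:
Processing events:
Start: stock = 60
  Event 1 (sale 24): sell min(24,60)=24. stock: 60 - 24 = 36. total_sold = 24
  Event 2 (restock 17): 36 + 17 = 53
  Event 3 (sale 15): sell min(15,53)=15. stock: 53 - 15 = 38. total_sold = 39
  Event 4 (adjust -8): 38 + -8 = 30
  Event 5 (restock 21): 30 + 21 = 51
  Event 6 (sale 16): sell min(16,51)=16. stock: 51 - 16 = 35. total_sold = 55
  Event 7 (restock 23): 35 + 23 = 58
  Event 8 (sale 22): sell min(22,58)=22. stock: 58 - 22 = 36. total_sold = 77
  Event 9 (return 6): 36 + 6 = 42
  Event 10 (sale 13): sell min(13,42)=13. stock: 42 - 13 = 29. total_sold = 90
  Event 11 (restock 26): 29 + 26 = 55
  Event 12 (sale 24): sell min(24,55)=24. stock: 55 - 24 = 31. total_sold = 114
  Event 13 (restock 21): 31 + 21 = 52
  Event 14 (sale 11): sell min(11,52)=11. stock: 52 - 11 = 41. total_sold = 125
Final: stock = 41, total_sold = 125

Checking against threshold 8:
  After event 1: stock=36 > 8
  After event 2: stock=53 > 8
  After event 3: stock=38 > 8
  After event 4: stock=30 > 8
  After event 5: stock=51 > 8
  After event 6: stock=35 > 8
  After event 7: stock=58 > 8
  After event 8: stock=36 > 8
  After event 9: stock=42 > 8
  After event 10: stock=29 > 8
  After event 11: stock=55 > 8
  After event 12: stock=31 > 8
  After event 13: stock=52 > 8
  After event 14: stock=41 > 8
Alert events: []. Count = 0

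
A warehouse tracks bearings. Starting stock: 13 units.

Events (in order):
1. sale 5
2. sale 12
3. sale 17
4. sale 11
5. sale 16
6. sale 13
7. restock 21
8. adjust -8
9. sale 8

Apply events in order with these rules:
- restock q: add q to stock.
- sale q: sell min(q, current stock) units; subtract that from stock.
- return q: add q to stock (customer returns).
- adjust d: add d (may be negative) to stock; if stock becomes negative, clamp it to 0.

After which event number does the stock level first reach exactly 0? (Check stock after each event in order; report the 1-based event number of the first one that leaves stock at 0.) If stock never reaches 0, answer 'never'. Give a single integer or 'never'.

Answer: 2

Derivation:
Processing events:
Start: stock = 13
  Event 1 (sale 5): sell min(5,13)=5. stock: 13 - 5 = 8. total_sold = 5
  Event 2 (sale 12): sell min(12,8)=8. stock: 8 - 8 = 0. total_sold = 13
  Event 3 (sale 17): sell min(17,0)=0. stock: 0 - 0 = 0. total_sold = 13
  Event 4 (sale 11): sell min(11,0)=0. stock: 0 - 0 = 0. total_sold = 13
  Event 5 (sale 16): sell min(16,0)=0. stock: 0 - 0 = 0. total_sold = 13
  Event 6 (sale 13): sell min(13,0)=0. stock: 0 - 0 = 0. total_sold = 13
  Event 7 (restock 21): 0 + 21 = 21
  Event 8 (adjust -8): 21 + -8 = 13
  Event 9 (sale 8): sell min(8,13)=8. stock: 13 - 8 = 5. total_sold = 21
Final: stock = 5, total_sold = 21

First zero at event 2.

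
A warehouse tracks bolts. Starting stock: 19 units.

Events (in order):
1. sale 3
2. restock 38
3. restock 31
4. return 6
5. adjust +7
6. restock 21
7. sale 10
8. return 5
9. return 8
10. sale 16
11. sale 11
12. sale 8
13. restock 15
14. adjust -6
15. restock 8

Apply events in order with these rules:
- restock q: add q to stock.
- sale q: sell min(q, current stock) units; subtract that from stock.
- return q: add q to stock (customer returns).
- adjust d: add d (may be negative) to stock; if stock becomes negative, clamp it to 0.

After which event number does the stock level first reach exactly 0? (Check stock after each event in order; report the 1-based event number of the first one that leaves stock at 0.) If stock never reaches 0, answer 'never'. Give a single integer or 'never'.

Processing events:
Start: stock = 19
  Event 1 (sale 3): sell min(3,19)=3. stock: 19 - 3 = 16. total_sold = 3
  Event 2 (restock 38): 16 + 38 = 54
  Event 3 (restock 31): 54 + 31 = 85
  Event 4 (return 6): 85 + 6 = 91
  Event 5 (adjust +7): 91 + 7 = 98
  Event 6 (restock 21): 98 + 21 = 119
  Event 7 (sale 10): sell min(10,119)=10. stock: 119 - 10 = 109. total_sold = 13
  Event 8 (return 5): 109 + 5 = 114
  Event 9 (return 8): 114 + 8 = 122
  Event 10 (sale 16): sell min(16,122)=16. stock: 122 - 16 = 106. total_sold = 29
  Event 11 (sale 11): sell min(11,106)=11. stock: 106 - 11 = 95. total_sold = 40
  Event 12 (sale 8): sell min(8,95)=8. stock: 95 - 8 = 87. total_sold = 48
  Event 13 (restock 15): 87 + 15 = 102
  Event 14 (adjust -6): 102 + -6 = 96
  Event 15 (restock 8): 96 + 8 = 104
Final: stock = 104, total_sold = 48

Stock never reaches 0.

Answer: never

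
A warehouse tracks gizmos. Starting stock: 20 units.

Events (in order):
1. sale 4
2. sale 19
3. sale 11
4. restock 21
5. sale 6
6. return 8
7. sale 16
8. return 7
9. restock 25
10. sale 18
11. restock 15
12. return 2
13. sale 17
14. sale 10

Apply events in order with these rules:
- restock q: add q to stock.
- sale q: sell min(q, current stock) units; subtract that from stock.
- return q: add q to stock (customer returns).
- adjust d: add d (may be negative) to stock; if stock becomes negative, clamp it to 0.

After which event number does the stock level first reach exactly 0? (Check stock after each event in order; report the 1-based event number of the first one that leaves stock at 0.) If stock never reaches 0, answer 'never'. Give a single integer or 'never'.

Processing events:
Start: stock = 20
  Event 1 (sale 4): sell min(4,20)=4. stock: 20 - 4 = 16. total_sold = 4
  Event 2 (sale 19): sell min(19,16)=16. stock: 16 - 16 = 0. total_sold = 20
  Event 3 (sale 11): sell min(11,0)=0. stock: 0 - 0 = 0. total_sold = 20
  Event 4 (restock 21): 0 + 21 = 21
  Event 5 (sale 6): sell min(6,21)=6. stock: 21 - 6 = 15. total_sold = 26
  Event 6 (return 8): 15 + 8 = 23
  Event 7 (sale 16): sell min(16,23)=16. stock: 23 - 16 = 7. total_sold = 42
  Event 8 (return 7): 7 + 7 = 14
  Event 9 (restock 25): 14 + 25 = 39
  Event 10 (sale 18): sell min(18,39)=18. stock: 39 - 18 = 21. total_sold = 60
  Event 11 (restock 15): 21 + 15 = 36
  Event 12 (return 2): 36 + 2 = 38
  Event 13 (sale 17): sell min(17,38)=17. stock: 38 - 17 = 21. total_sold = 77
  Event 14 (sale 10): sell min(10,21)=10. stock: 21 - 10 = 11. total_sold = 87
Final: stock = 11, total_sold = 87

First zero at event 2.

Answer: 2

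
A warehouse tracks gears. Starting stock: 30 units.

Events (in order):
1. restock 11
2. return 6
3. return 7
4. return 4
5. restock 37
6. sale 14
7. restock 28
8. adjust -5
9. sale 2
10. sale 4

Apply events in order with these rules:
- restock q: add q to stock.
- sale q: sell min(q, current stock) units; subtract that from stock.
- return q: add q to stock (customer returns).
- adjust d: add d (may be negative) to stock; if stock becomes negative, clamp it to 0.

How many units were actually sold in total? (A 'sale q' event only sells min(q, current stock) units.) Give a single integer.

Processing events:
Start: stock = 30
  Event 1 (restock 11): 30 + 11 = 41
  Event 2 (return 6): 41 + 6 = 47
  Event 3 (return 7): 47 + 7 = 54
  Event 4 (return 4): 54 + 4 = 58
  Event 5 (restock 37): 58 + 37 = 95
  Event 6 (sale 14): sell min(14,95)=14. stock: 95 - 14 = 81. total_sold = 14
  Event 7 (restock 28): 81 + 28 = 109
  Event 8 (adjust -5): 109 + -5 = 104
  Event 9 (sale 2): sell min(2,104)=2. stock: 104 - 2 = 102. total_sold = 16
  Event 10 (sale 4): sell min(4,102)=4. stock: 102 - 4 = 98. total_sold = 20
Final: stock = 98, total_sold = 20

Answer: 20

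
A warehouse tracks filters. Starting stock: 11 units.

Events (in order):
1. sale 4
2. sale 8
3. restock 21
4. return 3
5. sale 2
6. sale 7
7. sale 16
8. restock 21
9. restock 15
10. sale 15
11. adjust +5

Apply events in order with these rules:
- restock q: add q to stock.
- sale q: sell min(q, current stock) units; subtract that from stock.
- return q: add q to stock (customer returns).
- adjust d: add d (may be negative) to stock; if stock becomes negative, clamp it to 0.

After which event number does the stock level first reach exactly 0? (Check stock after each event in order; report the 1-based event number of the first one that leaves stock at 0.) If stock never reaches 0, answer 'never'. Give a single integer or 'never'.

Processing events:
Start: stock = 11
  Event 1 (sale 4): sell min(4,11)=4. stock: 11 - 4 = 7. total_sold = 4
  Event 2 (sale 8): sell min(8,7)=7. stock: 7 - 7 = 0. total_sold = 11
  Event 3 (restock 21): 0 + 21 = 21
  Event 4 (return 3): 21 + 3 = 24
  Event 5 (sale 2): sell min(2,24)=2. stock: 24 - 2 = 22. total_sold = 13
  Event 6 (sale 7): sell min(7,22)=7. stock: 22 - 7 = 15. total_sold = 20
  Event 7 (sale 16): sell min(16,15)=15. stock: 15 - 15 = 0. total_sold = 35
  Event 8 (restock 21): 0 + 21 = 21
  Event 9 (restock 15): 21 + 15 = 36
  Event 10 (sale 15): sell min(15,36)=15. stock: 36 - 15 = 21. total_sold = 50
  Event 11 (adjust +5): 21 + 5 = 26
Final: stock = 26, total_sold = 50

First zero at event 2.

Answer: 2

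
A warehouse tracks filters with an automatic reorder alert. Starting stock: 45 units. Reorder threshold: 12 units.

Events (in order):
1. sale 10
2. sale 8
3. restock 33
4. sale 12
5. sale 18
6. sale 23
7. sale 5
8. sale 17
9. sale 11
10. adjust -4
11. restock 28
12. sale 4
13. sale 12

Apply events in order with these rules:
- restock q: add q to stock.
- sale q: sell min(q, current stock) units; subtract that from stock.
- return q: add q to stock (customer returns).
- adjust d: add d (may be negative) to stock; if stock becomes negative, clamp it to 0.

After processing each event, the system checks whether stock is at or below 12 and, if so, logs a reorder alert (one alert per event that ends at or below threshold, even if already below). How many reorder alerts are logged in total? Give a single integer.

Processing events:
Start: stock = 45
  Event 1 (sale 10): sell min(10,45)=10. stock: 45 - 10 = 35. total_sold = 10
  Event 2 (sale 8): sell min(8,35)=8. stock: 35 - 8 = 27. total_sold = 18
  Event 3 (restock 33): 27 + 33 = 60
  Event 4 (sale 12): sell min(12,60)=12. stock: 60 - 12 = 48. total_sold = 30
  Event 5 (sale 18): sell min(18,48)=18. stock: 48 - 18 = 30. total_sold = 48
  Event 6 (sale 23): sell min(23,30)=23. stock: 30 - 23 = 7. total_sold = 71
  Event 7 (sale 5): sell min(5,7)=5. stock: 7 - 5 = 2. total_sold = 76
  Event 8 (sale 17): sell min(17,2)=2. stock: 2 - 2 = 0. total_sold = 78
  Event 9 (sale 11): sell min(11,0)=0. stock: 0 - 0 = 0. total_sold = 78
  Event 10 (adjust -4): 0 + -4 = 0 (clamped to 0)
  Event 11 (restock 28): 0 + 28 = 28
  Event 12 (sale 4): sell min(4,28)=4. stock: 28 - 4 = 24. total_sold = 82
  Event 13 (sale 12): sell min(12,24)=12. stock: 24 - 12 = 12. total_sold = 94
Final: stock = 12, total_sold = 94

Checking against threshold 12:
  After event 1: stock=35 > 12
  After event 2: stock=27 > 12
  After event 3: stock=60 > 12
  After event 4: stock=48 > 12
  After event 5: stock=30 > 12
  After event 6: stock=7 <= 12 -> ALERT
  After event 7: stock=2 <= 12 -> ALERT
  After event 8: stock=0 <= 12 -> ALERT
  After event 9: stock=0 <= 12 -> ALERT
  After event 10: stock=0 <= 12 -> ALERT
  After event 11: stock=28 > 12
  After event 12: stock=24 > 12
  After event 13: stock=12 <= 12 -> ALERT
Alert events: [6, 7, 8, 9, 10, 13]. Count = 6

Answer: 6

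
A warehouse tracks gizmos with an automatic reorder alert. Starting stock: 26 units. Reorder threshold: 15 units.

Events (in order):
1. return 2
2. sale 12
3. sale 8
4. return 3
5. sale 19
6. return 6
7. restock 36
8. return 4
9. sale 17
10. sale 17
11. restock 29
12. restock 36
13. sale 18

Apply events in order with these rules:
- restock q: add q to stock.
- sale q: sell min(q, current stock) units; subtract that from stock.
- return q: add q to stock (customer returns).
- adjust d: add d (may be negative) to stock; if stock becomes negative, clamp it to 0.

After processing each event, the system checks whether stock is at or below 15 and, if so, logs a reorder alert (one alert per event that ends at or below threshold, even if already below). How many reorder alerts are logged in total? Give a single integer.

Answer: 5

Derivation:
Processing events:
Start: stock = 26
  Event 1 (return 2): 26 + 2 = 28
  Event 2 (sale 12): sell min(12,28)=12. stock: 28 - 12 = 16. total_sold = 12
  Event 3 (sale 8): sell min(8,16)=8. stock: 16 - 8 = 8. total_sold = 20
  Event 4 (return 3): 8 + 3 = 11
  Event 5 (sale 19): sell min(19,11)=11. stock: 11 - 11 = 0. total_sold = 31
  Event 6 (return 6): 0 + 6 = 6
  Event 7 (restock 36): 6 + 36 = 42
  Event 8 (return 4): 42 + 4 = 46
  Event 9 (sale 17): sell min(17,46)=17. stock: 46 - 17 = 29. total_sold = 48
  Event 10 (sale 17): sell min(17,29)=17. stock: 29 - 17 = 12. total_sold = 65
  Event 11 (restock 29): 12 + 29 = 41
  Event 12 (restock 36): 41 + 36 = 77
  Event 13 (sale 18): sell min(18,77)=18. stock: 77 - 18 = 59. total_sold = 83
Final: stock = 59, total_sold = 83

Checking against threshold 15:
  After event 1: stock=28 > 15
  After event 2: stock=16 > 15
  After event 3: stock=8 <= 15 -> ALERT
  After event 4: stock=11 <= 15 -> ALERT
  After event 5: stock=0 <= 15 -> ALERT
  After event 6: stock=6 <= 15 -> ALERT
  After event 7: stock=42 > 15
  After event 8: stock=46 > 15
  After event 9: stock=29 > 15
  After event 10: stock=12 <= 15 -> ALERT
  After event 11: stock=41 > 15
  After event 12: stock=77 > 15
  After event 13: stock=59 > 15
Alert events: [3, 4, 5, 6, 10]. Count = 5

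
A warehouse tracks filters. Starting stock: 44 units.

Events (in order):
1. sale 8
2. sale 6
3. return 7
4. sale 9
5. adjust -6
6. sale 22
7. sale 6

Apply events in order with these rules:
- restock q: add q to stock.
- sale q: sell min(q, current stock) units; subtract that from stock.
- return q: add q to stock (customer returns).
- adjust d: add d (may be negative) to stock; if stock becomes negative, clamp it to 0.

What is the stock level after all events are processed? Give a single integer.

Answer: 0

Derivation:
Processing events:
Start: stock = 44
  Event 1 (sale 8): sell min(8,44)=8. stock: 44 - 8 = 36. total_sold = 8
  Event 2 (sale 6): sell min(6,36)=6. stock: 36 - 6 = 30. total_sold = 14
  Event 3 (return 7): 30 + 7 = 37
  Event 4 (sale 9): sell min(9,37)=9. stock: 37 - 9 = 28. total_sold = 23
  Event 5 (adjust -6): 28 + -6 = 22
  Event 6 (sale 22): sell min(22,22)=22. stock: 22 - 22 = 0. total_sold = 45
  Event 7 (sale 6): sell min(6,0)=0. stock: 0 - 0 = 0. total_sold = 45
Final: stock = 0, total_sold = 45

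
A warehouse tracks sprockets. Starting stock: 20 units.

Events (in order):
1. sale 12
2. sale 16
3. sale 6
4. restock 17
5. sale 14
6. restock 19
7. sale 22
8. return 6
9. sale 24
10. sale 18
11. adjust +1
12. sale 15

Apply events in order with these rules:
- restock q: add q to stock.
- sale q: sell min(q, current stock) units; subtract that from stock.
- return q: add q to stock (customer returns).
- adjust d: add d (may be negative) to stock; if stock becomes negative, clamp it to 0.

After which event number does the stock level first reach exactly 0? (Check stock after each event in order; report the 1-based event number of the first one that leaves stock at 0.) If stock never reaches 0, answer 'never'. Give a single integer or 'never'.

Processing events:
Start: stock = 20
  Event 1 (sale 12): sell min(12,20)=12. stock: 20 - 12 = 8. total_sold = 12
  Event 2 (sale 16): sell min(16,8)=8. stock: 8 - 8 = 0. total_sold = 20
  Event 3 (sale 6): sell min(6,0)=0. stock: 0 - 0 = 0. total_sold = 20
  Event 4 (restock 17): 0 + 17 = 17
  Event 5 (sale 14): sell min(14,17)=14. stock: 17 - 14 = 3. total_sold = 34
  Event 6 (restock 19): 3 + 19 = 22
  Event 7 (sale 22): sell min(22,22)=22. stock: 22 - 22 = 0. total_sold = 56
  Event 8 (return 6): 0 + 6 = 6
  Event 9 (sale 24): sell min(24,6)=6. stock: 6 - 6 = 0. total_sold = 62
  Event 10 (sale 18): sell min(18,0)=0. stock: 0 - 0 = 0. total_sold = 62
  Event 11 (adjust +1): 0 + 1 = 1
  Event 12 (sale 15): sell min(15,1)=1. stock: 1 - 1 = 0. total_sold = 63
Final: stock = 0, total_sold = 63

First zero at event 2.

Answer: 2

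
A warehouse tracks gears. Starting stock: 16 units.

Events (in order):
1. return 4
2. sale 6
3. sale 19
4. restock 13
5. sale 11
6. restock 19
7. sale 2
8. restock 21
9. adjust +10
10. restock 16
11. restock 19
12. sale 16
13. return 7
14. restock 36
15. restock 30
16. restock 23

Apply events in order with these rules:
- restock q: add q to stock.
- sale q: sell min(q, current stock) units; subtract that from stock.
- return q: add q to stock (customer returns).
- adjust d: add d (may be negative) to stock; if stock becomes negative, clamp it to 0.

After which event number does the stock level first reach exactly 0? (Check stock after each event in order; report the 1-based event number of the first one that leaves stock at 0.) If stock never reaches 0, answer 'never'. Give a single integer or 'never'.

Answer: 3

Derivation:
Processing events:
Start: stock = 16
  Event 1 (return 4): 16 + 4 = 20
  Event 2 (sale 6): sell min(6,20)=6. stock: 20 - 6 = 14. total_sold = 6
  Event 3 (sale 19): sell min(19,14)=14. stock: 14 - 14 = 0. total_sold = 20
  Event 4 (restock 13): 0 + 13 = 13
  Event 5 (sale 11): sell min(11,13)=11. stock: 13 - 11 = 2. total_sold = 31
  Event 6 (restock 19): 2 + 19 = 21
  Event 7 (sale 2): sell min(2,21)=2. stock: 21 - 2 = 19. total_sold = 33
  Event 8 (restock 21): 19 + 21 = 40
  Event 9 (adjust +10): 40 + 10 = 50
  Event 10 (restock 16): 50 + 16 = 66
  Event 11 (restock 19): 66 + 19 = 85
  Event 12 (sale 16): sell min(16,85)=16. stock: 85 - 16 = 69. total_sold = 49
  Event 13 (return 7): 69 + 7 = 76
  Event 14 (restock 36): 76 + 36 = 112
  Event 15 (restock 30): 112 + 30 = 142
  Event 16 (restock 23): 142 + 23 = 165
Final: stock = 165, total_sold = 49

First zero at event 3.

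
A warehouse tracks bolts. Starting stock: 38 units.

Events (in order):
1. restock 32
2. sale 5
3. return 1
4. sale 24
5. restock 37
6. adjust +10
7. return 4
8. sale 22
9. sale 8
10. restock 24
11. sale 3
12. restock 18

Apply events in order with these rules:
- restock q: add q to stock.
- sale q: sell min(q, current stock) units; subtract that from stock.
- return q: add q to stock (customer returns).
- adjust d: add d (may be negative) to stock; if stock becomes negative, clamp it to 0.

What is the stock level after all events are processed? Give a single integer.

Answer: 102

Derivation:
Processing events:
Start: stock = 38
  Event 1 (restock 32): 38 + 32 = 70
  Event 2 (sale 5): sell min(5,70)=5. stock: 70 - 5 = 65. total_sold = 5
  Event 3 (return 1): 65 + 1 = 66
  Event 4 (sale 24): sell min(24,66)=24. stock: 66 - 24 = 42. total_sold = 29
  Event 5 (restock 37): 42 + 37 = 79
  Event 6 (adjust +10): 79 + 10 = 89
  Event 7 (return 4): 89 + 4 = 93
  Event 8 (sale 22): sell min(22,93)=22. stock: 93 - 22 = 71. total_sold = 51
  Event 9 (sale 8): sell min(8,71)=8. stock: 71 - 8 = 63. total_sold = 59
  Event 10 (restock 24): 63 + 24 = 87
  Event 11 (sale 3): sell min(3,87)=3. stock: 87 - 3 = 84. total_sold = 62
  Event 12 (restock 18): 84 + 18 = 102
Final: stock = 102, total_sold = 62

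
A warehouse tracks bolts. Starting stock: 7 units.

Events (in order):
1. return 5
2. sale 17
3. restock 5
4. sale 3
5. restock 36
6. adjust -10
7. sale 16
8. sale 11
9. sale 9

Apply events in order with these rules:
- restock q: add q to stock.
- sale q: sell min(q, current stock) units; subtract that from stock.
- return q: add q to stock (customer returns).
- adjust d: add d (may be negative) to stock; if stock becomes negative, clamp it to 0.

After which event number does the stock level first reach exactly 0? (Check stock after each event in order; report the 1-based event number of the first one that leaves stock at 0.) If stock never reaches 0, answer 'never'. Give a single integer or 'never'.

Answer: 2

Derivation:
Processing events:
Start: stock = 7
  Event 1 (return 5): 7 + 5 = 12
  Event 2 (sale 17): sell min(17,12)=12. stock: 12 - 12 = 0. total_sold = 12
  Event 3 (restock 5): 0 + 5 = 5
  Event 4 (sale 3): sell min(3,5)=3. stock: 5 - 3 = 2. total_sold = 15
  Event 5 (restock 36): 2 + 36 = 38
  Event 6 (adjust -10): 38 + -10 = 28
  Event 7 (sale 16): sell min(16,28)=16. stock: 28 - 16 = 12. total_sold = 31
  Event 8 (sale 11): sell min(11,12)=11. stock: 12 - 11 = 1. total_sold = 42
  Event 9 (sale 9): sell min(9,1)=1. stock: 1 - 1 = 0. total_sold = 43
Final: stock = 0, total_sold = 43

First zero at event 2.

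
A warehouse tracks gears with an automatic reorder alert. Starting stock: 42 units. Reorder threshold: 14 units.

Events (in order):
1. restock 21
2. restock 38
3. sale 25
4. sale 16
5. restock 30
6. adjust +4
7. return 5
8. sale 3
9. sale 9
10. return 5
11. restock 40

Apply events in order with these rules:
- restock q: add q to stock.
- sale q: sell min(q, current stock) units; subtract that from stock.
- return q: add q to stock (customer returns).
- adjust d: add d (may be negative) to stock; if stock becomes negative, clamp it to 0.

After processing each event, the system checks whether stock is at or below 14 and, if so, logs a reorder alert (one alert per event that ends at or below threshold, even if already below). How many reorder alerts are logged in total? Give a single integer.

Answer: 0

Derivation:
Processing events:
Start: stock = 42
  Event 1 (restock 21): 42 + 21 = 63
  Event 2 (restock 38): 63 + 38 = 101
  Event 3 (sale 25): sell min(25,101)=25. stock: 101 - 25 = 76. total_sold = 25
  Event 4 (sale 16): sell min(16,76)=16. stock: 76 - 16 = 60. total_sold = 41
  Event 5 (restock 30): 60 + 30 = 90
  Event 6 (adjust +4): 90 + 4 = 94
  Event 7 (return 5): 94 + 5 = 99
  Event 8 (sale 3): sell min(3,99)=3. stock: 99 - 3 = 96. total_sold = 44
  Event 9 (sale 9): sell min(9,96)=9. stock: 96 - 9 = 87. total_sold = 53
  Event 10 (return 5): 87 + 5 = 92
  Event 11 (restock 40): 92 + 40 = 132
Final: stock = 132, total_sold = 53

Checking against threshold 14:
  After event 1: stock=63 > 14
  After event 2: stock=101 > 14
  After event 3: stock=76 > 14
  After event 4: stock=60 > 14
  After event 5: stock=90 > 14
  After event 6: stock=94 > 14
  After event 7: stock=99 > 14
  After event 8: stock=96 > 14
  After event 9: stock=87 > 14
  After event 10: stock=92 > 14
  After event 11: stock=132 > 14
Alert events: []. Count = 0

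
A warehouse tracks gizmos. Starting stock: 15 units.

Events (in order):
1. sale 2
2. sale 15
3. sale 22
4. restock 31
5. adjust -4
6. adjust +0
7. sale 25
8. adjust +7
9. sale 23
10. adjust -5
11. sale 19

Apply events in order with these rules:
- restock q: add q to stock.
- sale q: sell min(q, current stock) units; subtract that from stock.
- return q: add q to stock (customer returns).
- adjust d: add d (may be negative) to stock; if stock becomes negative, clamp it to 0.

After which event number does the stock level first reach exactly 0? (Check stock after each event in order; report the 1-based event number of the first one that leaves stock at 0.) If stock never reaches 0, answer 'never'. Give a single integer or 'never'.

Processing events:
Start: stock = 15
  Event 1 (sale 2): sell min(2,15)=2. stock: 15 - 2 = 13. total_sold = 2
  Event 2 (sale 15): sell min(15,13)=13. stock: 13 - 13 = 0. total_sold = 15
  Event 3 (sale 22): sell min(22,0)=0. stock: 0 - 0 = 0. total_sold = 15
  Event 4 (restock 31): 0 + 31 = 31
  Event 5 (adjust -4): 31 + -4 = 27
  Event 6 (adjust +0): 27 + 0 = 27
  Event 7 (sale 25): sell min(25,27)=25. stock: 27 - 25 = 2. total_sold = 40
  Event 8 (adjust +7): 2 + 7 = 9
  Event 9 (sale 23): sell min(23,9)=9. stock: 9 - 9 = 0. total_sold = 49
  Event 10 (adjust -5): 0 + -5 = 0 (clamped to 0)
  Event 11 (sale 19): sell min(19,0)=0. stock: 0 - 0 = 0. total_sold = 49
Final: stock = 0, total_sold = 49

First zero at event 2.

Answer: 2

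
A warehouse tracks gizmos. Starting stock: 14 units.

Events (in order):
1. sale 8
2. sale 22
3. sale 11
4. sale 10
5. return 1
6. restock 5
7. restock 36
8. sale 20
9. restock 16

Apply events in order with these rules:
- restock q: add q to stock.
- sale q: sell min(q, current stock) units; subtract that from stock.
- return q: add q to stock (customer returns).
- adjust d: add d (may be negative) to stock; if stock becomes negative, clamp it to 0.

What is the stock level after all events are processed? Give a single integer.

Processing events:
Start: stock = 14
  Event 1 (sale 8): sell min(8,14)=8. stock: 14 - 8 = 6. total_sold = 8
  Event 2 (sale 22): sell min(22,6)=6. stock: 6 - 6 = 0. total_sold = 14
  Event 3 (sale 11): sell min(11,0)=0. stock: 0 - 0 = 0. total_sold = 14
  Event 4 (sale 10): sell min(10,0)=0. stock: 0 - 0 = 0. total_sold = 14
  Event 5 (return 1): 0 + 1 = 1
  Event 6 (restock 5): 1 + 5 = 6
  Event 7 (restock 36): 6 + 36 = 42
  Event 8 (sale 20): sell min(20,42)=20. stock: 42 - 20 = 22. total_sold = 34
  Event 9 (restock 16): 22 + 16 = 38
Final: stock = 38, total_sold = 34

Answer: 38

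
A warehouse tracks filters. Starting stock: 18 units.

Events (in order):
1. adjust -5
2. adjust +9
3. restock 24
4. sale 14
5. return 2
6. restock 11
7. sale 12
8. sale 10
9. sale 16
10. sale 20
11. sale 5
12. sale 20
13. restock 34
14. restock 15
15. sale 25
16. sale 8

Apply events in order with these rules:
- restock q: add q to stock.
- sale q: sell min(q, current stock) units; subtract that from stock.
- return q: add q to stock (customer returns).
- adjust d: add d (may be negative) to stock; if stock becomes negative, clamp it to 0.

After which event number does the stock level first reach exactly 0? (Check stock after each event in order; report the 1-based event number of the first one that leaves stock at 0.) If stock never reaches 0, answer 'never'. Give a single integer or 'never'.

Processing events:
Start: stock = 18
  Event 1 (adjust -5): 18 + -5 = 13
  Event 2 (adjust +9): 13 + 9 = 22
  Event 3 (restock 24): 22 + 24 = 46
  Event 4 (sale 14): sell min(14,46)=14. stock: 46 - 14 = 32. total_sold = 14
  Event 5 (return 2): 32 + 2 = 34
  Event 6 (restock 11): 34 + 11 = 45
  Event 7 (sale 12): sell min(12,45)=12. stock: 45 - 12 = 33. total_sold = 26
  Event 8 (sale 10): sell min(10,33)=10. stock: 33 - 10 = 23. total_sold = 36
  Event 9 (sale 16): sell min(16,23)=16. stock: 23 - 16 = 7. total_sold = 52
  Event 10 (sale 20): sell min(20,7)=7. stock: 7 - 7 = 0. total_sold = 59
  Event 11 (sale 5): sell min(5,0)=0. stock: 0 - 0 = 0. total_sold = 59
  Event 12 (sale 20): sell min(20,0)=0. stock: 0 - 0 = 0. total_sold = 59
  Event 13 (restock 34): 0 + 34 = 34
  Event 14 (restock 15): 34 + 15 = 49
  Event 15 (sale 25): sell min(25,49)=25. stock: 49 - 25 = 24. total_sold = 84
  Event 16 (sale 8): sell min(8,24)=8. stock: 24 - 8 = 16. total_sold = 92
Final: stock = 16, total_sold = 92

First zero at event 10.

Answer: 10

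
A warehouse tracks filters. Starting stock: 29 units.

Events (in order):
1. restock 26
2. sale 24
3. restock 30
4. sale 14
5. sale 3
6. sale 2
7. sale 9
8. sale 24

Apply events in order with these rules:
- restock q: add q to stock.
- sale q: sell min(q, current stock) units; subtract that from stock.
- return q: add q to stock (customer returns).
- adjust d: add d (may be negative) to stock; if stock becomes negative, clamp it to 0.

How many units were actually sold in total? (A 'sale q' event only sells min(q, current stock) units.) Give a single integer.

Answer: 76

Derivation:
Processing events:
Start: stock = 29
  Event 1 (restock 26): 29 + 26 = 55
  Event 2 (sale 24): sell min(24,55)=24. stock: 55 - 24 = 31. total_sold = 24
  Event 3 (restock 30): 31 + 30 = 61
  Event 4 (sale 14): sell min(14,61)=14. stock: 61 - 14 = 47. total_sold = 38
  Event 5 (sale 3): sell min(3,47)=3. stock: 47 - 3 = 44. total_sold = 41
  Event 6 (sale 2): sell min(2,44)=2. stock: 44 - 2 = 42. total_sold = 43
  Event 7 (sale 9): sell min(9,42)=9. stock: 42 - 9 = 33. total_sold = 52
  Event 8 (sale 24): sell min(24,33)=24. stock: 33 - 24 = 9. total_sold = 76
Final: stock = 9, total_sold = 76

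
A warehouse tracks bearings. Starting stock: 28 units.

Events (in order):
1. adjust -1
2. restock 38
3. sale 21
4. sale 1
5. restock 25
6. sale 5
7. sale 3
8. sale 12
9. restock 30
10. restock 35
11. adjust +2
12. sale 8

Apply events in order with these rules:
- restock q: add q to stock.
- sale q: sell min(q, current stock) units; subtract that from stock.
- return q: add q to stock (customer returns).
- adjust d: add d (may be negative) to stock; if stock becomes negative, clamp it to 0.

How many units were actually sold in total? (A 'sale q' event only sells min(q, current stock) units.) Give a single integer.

Answer: 50

Derivation:
Processing events:
Start: stock = 28
  Event 1 (adjust -1): 28 + -1 = 27
  Event 2 (restock 38): 27 + 38 = 65
  Event 3 (sale 21): sell min(21,65)=21. stock: 65 - 21 = 44. total_sold = 21
  Event 4 (sale 1): sell min(1,44)=1. stock: 44 - 1 = 43. total_sold = 22
  Event 5 (restock 25): 43 + 25 = 68
  Event 6 (sale 5): sell min(5,68)=5. stock: 68 - 5 = 63. total_sold = 27
  Event 7 (sale 3): sell min(3,63)=3. stock: 63 - 3 = 60. total_sold = 30
  Event 8 (sale 12): sell min(12,60)=12. stock: 60 - 12 = 48. total_sold = 42
  Event 9 (restock 30): 48 + 30 = 78
  Event 10 (restock 35): 78 + 35 = 113
  Event 11 (adjust +2): 113 + 2 = 115
  Event 12 (sale 8): sell min(8,115)=8. stock: 115 - 8 = 107. total_sold = 50
Final: stock = 107, total_sold = 50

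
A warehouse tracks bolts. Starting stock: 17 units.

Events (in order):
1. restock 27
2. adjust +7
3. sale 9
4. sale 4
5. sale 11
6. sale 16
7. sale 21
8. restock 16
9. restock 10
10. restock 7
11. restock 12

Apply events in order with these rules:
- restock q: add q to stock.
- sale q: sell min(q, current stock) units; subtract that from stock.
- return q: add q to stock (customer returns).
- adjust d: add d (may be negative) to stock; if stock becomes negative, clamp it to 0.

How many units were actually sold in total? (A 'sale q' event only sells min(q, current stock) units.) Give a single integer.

Processing events:
Start: stock = 17
  Event 1 (restock 27): 17 + 27 = 44
  Event 2 (adjust +7): 44 + 7 = 51
  Event 3 (sale 9): sell min(9,51)=9. stock: 51 - 9 = 42. total_sold = 9
  Event 4 (sale 4): sell min(4,42)=4. stock: 42 - 4 = 38. total_sold = 13
  Event 5 (sale 11): sell min(11,38)=11. stock: 38 - 11 = 27. total_sold = 24
  Event 6 (sale 16): sell min(16,27)=16. stock: 27 - 16 = 11. total_sold = 40
  Event 7 (sale 21): sell min(21,11)=11. stock: 11 - 11 = 0. total_sold = 51
  Event 8 (restock 16): 0 + 16 = 16
  Event 9 (restock 10): 16 + 10 = 26
  Event 10 (restock 7): 26 + 7 = 33
  Event 11 (restock 12): 33 + 12 = 45
Final: stock = 45, total_sold = 51

Answer: 51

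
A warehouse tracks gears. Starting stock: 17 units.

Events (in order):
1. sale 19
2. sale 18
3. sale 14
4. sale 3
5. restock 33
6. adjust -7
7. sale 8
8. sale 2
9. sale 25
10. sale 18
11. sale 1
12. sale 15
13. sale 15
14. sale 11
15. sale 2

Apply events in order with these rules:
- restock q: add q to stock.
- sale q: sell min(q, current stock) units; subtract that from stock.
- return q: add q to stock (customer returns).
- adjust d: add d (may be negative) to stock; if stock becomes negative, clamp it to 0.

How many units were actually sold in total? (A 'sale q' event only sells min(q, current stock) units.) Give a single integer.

Processing events:
Start: stock = 17
  Event 1 (sale 19): sell min(19,17)=17. stock: 17 - 17 = 0. total_sold = 17
  Event 2 (sale 18): sell min(18,0)=0. stock: 0 - 0 = 0. total_sold = 17
  Event 3 (sale 14): sell min(14,0)=0. stock: 0 - 0 = 0. total_sold = 17
  Event 4 (sale 3): sell min(3,0)=0. stock: 0 - 0 = 0. total_sold = 17
  Event 5 (restock 33): 0 + 33 = 33
  Event 6 (adjust -7): 33 + -7 = 26
  Event 7 (sale 8): sell min(8,26)=8. stock: 26 - 8 = 18. total_sold = 25
  Event 8 (sale 2): sell min(2,18)=2. stock: 18 - 2 = 16. total_sold = 27
  Event 9 (sale 25): sell min(25,16)=16. stock: 16 - 16 = 0. total_sold = 43
  Event 10 (sale 18): sell min(18,0)=0. stock: 0 - 0 = 0. total_sold = 43
  Event 11 (sale 1): sell min(1,0)=0. stock: 0 - 0 = 0. total_sold = 43
  Event 12 (sale 15): sell min(15,0)=0. stock: 0 - 0 = 0. total_sold = 43
  Event 13 (sale 15): sell min(15,0)=0. stock: 0 - 0 = 0. total_sold = 43
  Event 14 (sale 11): sell min(11,0)=0. stock: 0 - 0 = 0. total_sold = 43
  Event 15 (sale 2): sell min(2,0)=0. stock: 0 - 0 = 0. total_sold = 43
Final: stock = 0, total_sold = 43

Answer: 43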